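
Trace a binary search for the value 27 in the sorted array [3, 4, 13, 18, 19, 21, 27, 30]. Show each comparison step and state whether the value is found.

Binary search for 27 in [3, 4, 13, 18, 19, 21, 27, 30]:

lo=0, hi=7, mid=3, arr[mid]=18 -> 18 < 27, search right half
lo=4, hi=7, mid=5, arr[mid]=21 -> 21 < 27, search right half
lo=6, hi=7, mid=6, arr[mid]=27 -> Found target at index 6!

Binary search finds 27 at index 6 after 3 comparisons. The search repeatedly halves the search space by comparing with the middle element.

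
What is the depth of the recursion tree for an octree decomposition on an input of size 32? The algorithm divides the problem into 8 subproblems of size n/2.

For divide and conquer with division factor 2:

Problem sizes at each level:
Level 0: 32
Level 1: 16
Level 2: 8
Level 3: 4
Level 4: 2
Level 5: 1

The root is level 0 and the size-1 base case is level 5 (the tree spans levels 0 through 5, i.e. 6 levels counting the root), so the depth is the number of divisions: log_2(32) = 5

The recursion tree depth is log_2(32) = 5. At each level, the problem size is divided by 2, so it takes 5 divisions to reduce to a base case of size 1. The algorithm makes 8 recursive calls at each level.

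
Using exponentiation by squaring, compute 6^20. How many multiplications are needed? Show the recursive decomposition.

Computing 6^20 by squaring (build up from 6^1; each line after the first costs one multiplication):

6^1 = 6
6^2 = (6^1)^2 = 6^2 = 36
6^4 = (6^2)^2 = 36^2 = 1296
6^5 = 6 * 6^4 = 6 * 1296 = 7776
6^10 = (6^5)^2 = 7776^2 = 60466176
6^20 = (6^10)^2 = 60466176^2 = 3656158440062976

Result: 3656158440062976
Multiplications needed: 5 (5 lines after 6^1)

6^20 = 3656158440062976. Using exponentiation by squaring, this requires 5 multiplications. The key idea: if the exponent is even, square the half-power; if odd, multiply by the base once.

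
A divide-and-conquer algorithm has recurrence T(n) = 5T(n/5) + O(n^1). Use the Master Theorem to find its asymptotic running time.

Master Theorem for T(n) = 5T(n/5) + O(n^1):

a = 5, b = 5, c = 1
log_b(a) = log_5(5) = 1.0000

Case 2: c = 1 = log_5(5) = 1.0000
T(n) = O(n^1 log n) = O(n log n)

For T(n) = 5T(n/5) + O(n^1): log_5(5) = 1.0000. This is Case 2 of the Master Theorem (c = log_b(a), equal work at all levels), giving O(n log n).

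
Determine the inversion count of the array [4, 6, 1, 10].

Finding inversions in [4, 6, 1, 10]:

(0, 2): arr[0]=4 > arr[2]=1
(1, 2): arr[1]=6 > arr[2]=1

Total inversions: 2

The array has 2 inversion(s): (0,2), (1,2). Each pair (i,j) satisfies i < j and arr[i] > arr[j].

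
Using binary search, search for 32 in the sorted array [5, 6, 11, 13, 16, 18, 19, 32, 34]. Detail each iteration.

Binary search for 32 in [5, 6, 11, 13, 16, 18, 19, 32, 34]:

lo=0, hi=8, mid=4, arr[mid]=16 -> 16 < 32, search right half
lo=5, hi=8, mid=6, arr[mid]=19 -> 19 < 32, search right half
lo=7, hi=8, mid=7, arr[mid]=32 -> Found target at index 7!

Binary search finds 32 at index 7 after 3 comparisons. The search repeatedly halves the search space by comparing with the middle element.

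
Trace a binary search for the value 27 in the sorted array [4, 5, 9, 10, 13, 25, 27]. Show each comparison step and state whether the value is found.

Binary search for 27 in [4, 5, 9, 10, 13, 25, 27]:

lo=0, hi=6, mid=3, arr[mid]=10 -> 10 < 27, search right half
lo=4, hi=6, mid=5, arr[mid]=25 -> 25 < 27, search right half
lo=6, hi=6, mid=6, arr[mid]=27 -> Found target at index 6!

Binary search finds 27 at index 6 after 3 comparisons. The search repeatedly halves the search space by comparing with the middle element.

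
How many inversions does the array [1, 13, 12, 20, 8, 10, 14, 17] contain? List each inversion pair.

Finding inversions in [1, 13, 12, 20, 8, 10, 14, 17]:

(1, 2): arr[1]=13 > arr[2]=12
(1, 4): arr[1]=13 > arr[4]=8
(1, 5): arr[1]=13 > arr[5]=10
(2, 4): arr[2]=12 > arr[4]=8
(2, 5): arr[2]=12 > arr[5]=10
(3, 4): arr[3]=20 > arr[4]=8
(3, 5): arr[3]=20 > arr[5]=10
(3, 6): arr[3]=20 > arr[6]=14
(3, 7): arr[3]=20 > arr[7]=17

Total inversions: 9

The array has 9 inversion(s): (1,2), (1,4), (1,5), (2,4), (2,5), (3,4), (3,5), (3,6), (3,7). Each pair (i,j) satisfies i < j and arr[i] > arr[j].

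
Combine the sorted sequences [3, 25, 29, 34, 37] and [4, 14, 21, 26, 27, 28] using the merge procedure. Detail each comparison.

Merging process:

Compare 3 vs 4: take 3 from left. Merged: [3]
Compare 25 vs 4: take 4 from right. Merged: [3, 4]
Compare 25 vs 14: take 14 from right. Merged: [3, 4, 14]
Compare 25 vs 21: take 21 from right. Merged: [3, 4, 14, 21]
Compare 25 vs 26: take 25 from left. Merged: [3, 4, 14, 21, 25]
Compare 29 vs 26: take 26 from right. Merged: [3, 4, 14, 21, 25, 26]
Compare 29 vs 27: take 27 from right. Merged: [3, 4, 14, 21, 25, 26, 27]
Compare 29 vs 28: take 28 from right. Merged: [3, 4, 14, 21, 25, 26, 27, 28]
Append remaining from left: [29, 34, 37]. Merged: [3, 4, 14, 21, 25, 26, 27, 28, 29, 34, 37]

Final merged array: [3, 4, 14, 21, 25, 26, 27, 28, 29, 34, 37]
Total comparisons: 8

The merged array is [3, 4, 14, 21, 25, 26, 27, 28, 29, 34, 37], requiring 8 comparisons. The merge step runs in O(n) time where n is the total number of elements.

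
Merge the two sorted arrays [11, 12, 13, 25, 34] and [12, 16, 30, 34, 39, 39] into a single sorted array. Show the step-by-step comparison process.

Merging process:

Compare 11 vs 12: take 11 from left. Merged: [11]
Compare 12 vs 12: take 12 from left. Merged: [11, 12]
Compare 13 vs 12: take 12 from right. Merged: [11, 12, 12]
Compare 13 vs 16: take 13 from left. Merged: [11, 12, 12, 13]
Compare 25 vs 16: take 16 from right. Merged: [11, 12, 12, 13, 16]
Compare 25 vs 30: take 25 from left. Merged: [11, 12, 12, 13, 16, 25]
Compare 34 vs 30: take 30 from right. Merged: [11, 12, 12, 13, 16, 25, 30]
Compare 34 vs 34: take 34 from left. Merged: [11, 12, 12, 13, 16, 25, 30, 34]
Append remaining from right: [34, 39, 39]. Merged: [11, 12, 12, 13, 16, 25, 30, 34, 34, 39, 39]

Final merged array: [11, 12, 12, 13, 16, 25, 30, 34, 34, 39, 39]
Total comparisons: 8

The merged array is [11, 12, 12, 13, 16, 25, 30, 34, 34, 39, 39], requiring 8 comparisons. The merge step runs in O(n) time where n is the total number of elements.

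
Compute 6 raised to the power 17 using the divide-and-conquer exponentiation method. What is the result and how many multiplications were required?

Computing 6^17 by squaring (build up from 6^1; each line after the first costs one multiplication):

6^1 = 6
6^2 = (6^1)^2 = 6^2 = 36
6^4 = (6^2)^2 = 36^2 = 1296
6^8 = (6^4)^2 = 1296^2 = 1679616
6^16 = (6^8)^2 = 1679616^2 = 2821109907456
6^17 = 6 * 6^16 = 6 * 2821109907456 = 16926659444736

Result: 16926659444736
Multiplications needed: 5 (5 lines after 6^1)

6^17 = 16926659444736. Using exponentiation by squaring, this requires 5 multiplications. The key idea: if the exponent is even, square the half-power; if odd, multiply by the base once.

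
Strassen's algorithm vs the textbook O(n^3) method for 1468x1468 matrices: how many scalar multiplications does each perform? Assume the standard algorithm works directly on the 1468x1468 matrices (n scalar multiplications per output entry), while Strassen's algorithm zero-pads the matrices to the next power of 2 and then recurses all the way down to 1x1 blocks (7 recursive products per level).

Matrix multiplication for 1468x1468 matrices:

Strassen's algorithm requires power-of-2 dimensions. Pad 1468x1468 to 2048x2048 (next power of 2).

Standard algorithm: 1468^3 = 3163575232 multiplications
Strassen's algorithm: 7^(log2(2048)) = 7^11 = 1977326743 multiplications
Savings: 3163575232 - 1977326743 = 1186248489 multiplications

Standard: 3163575232 multiplications (1468^3). Strassen: 1977326743 multiplications (7^11, after padding to 2048x2048). Strassen reduces 8 recursive multiplications to 7 at each level.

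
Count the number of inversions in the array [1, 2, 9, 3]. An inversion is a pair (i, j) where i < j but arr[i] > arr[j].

Finding inversions in [1, 2, 9, 3]:

(2, 3): arr[2]=9 > arr[3]=3

Total inversions: 1

The array has 1 inversion(s): (2,3). Each pair (i,j) satisfies i < j and arr[i] > arr[j].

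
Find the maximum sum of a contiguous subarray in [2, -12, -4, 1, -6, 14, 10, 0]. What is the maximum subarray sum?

Using Kadane's algorithm on [2, -12, -4, 1, -6, 14, 10, 0]:

Scanning through the array:
Position 1 (value -12): max_ending_here = -10, max_so_far = 2
Position 2 (value -4): max_ending_here = -4, max_so_far = 2
Position 3 (value 1): max_ending_here = 1, max_so_far = 2
Position 4 (value -6): max_ending_here = -5, max_so_far = 2
Position 5 (value 14): max_ending_here = 14, max_so_far = 14
Position 6 (value 10): max_ending_here = 24, max_so_far = 24
Position 7 (value 0): max_ending_here = 24, max_so_far = 24

Maximum subarray: [14, 10]
Maximum sum: 24

The maximum subarray is [14, 10] with sum 24. This subarray runs from index 5 to index 6.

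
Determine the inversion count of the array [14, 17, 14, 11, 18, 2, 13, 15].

Finding inversions in [14, 17, 14, 11, 18, 2, 13, 15]:

(0, 3): arr[0]=14 > arr[3]=11
(0, 5): arr[0]=14 > arr[5]=2
(0, 6): arr[0]=14 > arr[6]=13
(1, 2): arr[1]=17 > arr[2]=14
(1, 3): arr[1]=17 > arr[3]=11
(1, 5): arr[1]=17 > arr[5]=2
(1, 6): arr[1]=17 > arr[6]=13
(1, 7): arr[1]=17 > arr[7]=15
(2, 3): arr[2]=14 > arr[3]=11
(2, 5): arr[2]=14 > arr[5]=2
(2, 6): arr[2]=14 > arr[6]=13
(3, 5): arr[3]=11 > arr[5]=2
(4, 5): arr[4]=18 > arr[5]=2
(4, 6): arr[4]=18 > arr[6]=13
(4, 7): arr[4]=18 > arr[7]=15

Total inversions: 15

The array has 15 inversion(s): (0,3), (0,5), (0,6), (1,2), (1,3), (1,5), (1,6), (1,7), (2,3), (2,5), (2,6), (3,5), (4,5), (4,6), (4,7). Each pair (i,j) satisfies i < j and arr[i] > arr[j].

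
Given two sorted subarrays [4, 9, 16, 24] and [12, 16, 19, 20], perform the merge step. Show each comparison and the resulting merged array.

Merging process:

Compare 4 vs 12: take 4 from left. Merged: [4]
Compare 9 vs 12: take 9 from left. Merged: [4, 9]
Compare 16 vs 12: take 12 from right. Merged: [4, 9, 12]
Compare 16 vs 16: take 16 from left. Merged: [4, 9, 12, 16]
Compare 24 vs 16: take 16 from right. Merged: [4, 9, 12, 16, 16]
Compare 24 vs 19: take 19 from right. Merged: [4, 9, 12, 16, 16, 19]
Compare 24 vs 20: take 20 from right. Merged: [4, 9, 12, 16, 16, 19, 20]
Append remaining from left: [24]. Merged: [4, 9, 12, 16, 16, 19, 20, 24]

Final merged array: [4, 9, 12, 16, 16, 19, 20, 24]
Total comparisons: 7

The merged array is [4, 9, 12, 16, 16, 19, 20, 24], requiring 7 comparisons. The merge step runs in O(n) time where n is the total number of elements.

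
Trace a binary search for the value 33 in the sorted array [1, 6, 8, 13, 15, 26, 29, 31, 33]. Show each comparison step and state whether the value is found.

Binary search for 33 in [1, 6, 8, 13, 15, 26, 29, 31, 33]:

lo=0, hi=8, mid=4, arr[mid]=15 -> 15 < 33, search right half
lo=5, hi=8, mid=6, arr[mid]=29 -> 29 < 33, search right half
lo=7, hi=8, mid=7, arr[mid]=31 -> 31 < 33, search right half
lo=8, hi=8, mid=8, arr[mid]=33 -> Found target at index 8!

Binary search finds 33 at index 8 after 4 comparisons. The search repeatedly halves the search space by comparing with the middle element.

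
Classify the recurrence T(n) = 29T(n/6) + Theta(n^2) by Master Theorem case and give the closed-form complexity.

Master Theorem for T(n) = 29T(n/6) + O(n^2):

a = 29, b = 6, c = 2
log_b(a) = log_6(29) = 1.8793

Case 3: c = 2 > log_6(29) = 1.8793
T(n) = O(n^2) = O(n^2)

For T(n) = 29T(n/6) + O(n^2): log_6(29) = 1.8793. This is Case 3 of the Master Theorem (c > log_b(a), work dominated by root), giving O(n^2).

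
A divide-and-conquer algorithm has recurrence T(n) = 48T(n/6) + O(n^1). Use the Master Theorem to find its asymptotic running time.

Master Theorem for T(n) = 48T(n/6) + O(n^1):

a = 48, b = 6, c = 1
log_b(a) = log_6(48) = 2.1606

Case 1: c = 1 < log_6(48) = 2.1606
T(n) = O(n^(log_6 48))

For T(n) = 48T(n/6) + O(n^1): log_6(48) = 2.1606. This is Case 1 of the Master Theorem (c < log_b(a), work dominated by leaves), giving O(n^(log_6 48)).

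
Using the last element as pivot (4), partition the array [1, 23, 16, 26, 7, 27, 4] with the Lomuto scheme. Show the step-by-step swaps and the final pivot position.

Lomuto partition with pivot = 4:

Initial array: [1, 23, 16, 26, 7, 27, 4]

arr[0]=1 <= 4: swap with position 0, array becomes [1, 23, 16, 26, 7, 27, 4]
arr[1]=23 > 4: no swap
arr[2]=16 > 4: no swap
arr[3]=26 > 4: no swap
arr[4]=7 > 4: no swap
arr[5]=27 > 4: no swap

Place pivot at position 1: [1, 4, 16, 26, 7, 27, 23]
Pivot position: 1

After partitioning with pivot 4, the array becomes [1, 4, 16, 26, 7, 27, 23]. The pivot is placed at index 1. All elements to the left of the pivot are <= 4, and all elements to the right are > 4.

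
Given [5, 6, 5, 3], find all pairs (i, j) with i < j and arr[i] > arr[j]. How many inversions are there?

Finding inversions in [5, 6, 5, 3]:

(0, 3): arr[0]=5 > arr[3]=3
(1, 2): arr[1]=6 > arr[2]=5
(1, 3): arr[1]=6 > arr[3]=3
(2, 3): arr[2]=5 > arr[3]=3

Total inversions: 4

The array has 4 inversion(s): (0,3), (1,2), (1,3), (2,3). Each pair (i,j) satisfies i < j and arr[i] > arr[j].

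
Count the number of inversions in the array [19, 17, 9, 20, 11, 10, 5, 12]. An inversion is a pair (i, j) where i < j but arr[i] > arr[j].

Finding inversions in [19, 17, 9, 20, 11, 10, 5, 12]:

(0, 1): arr[0]=19 > arr[1]=17
(0, 2): arr[0]=19 > arr[2]=9
(0, 4): arr[0]=19 > arr[4]=11
(0, 5): arr[0]=19 > arr[5]=10
(0, 6): arr[0]=19 > arr[6]=5
(0, 7): arr[0]=19 > arr[7]=12
(1, 2): arr[1]=17 > arr[2]=9
(1, 4): arr[1]=17 > arr[4]=11
(1, 5): arr[1]=17 > arr[5]=10
(1, 6): arr[1]=17 > arr[6]=5
(1, 7): arr[1]=17 > arr[7]=12
(2, 6): arr[2]=9 > arr[6]=5
(3, 4): arr[3]=20 > arr[4]=11
(3, 5): arr[3]=20 > arr[5]=10
(3, 6): arr[3]=20 > arr[6]=5
(3, 7): arr[3]=20 > arr[7]=12
(4, 5): arr[4]=11 > arr[5]=10
(4, 6): arr[4]=11 > arr[6]=5
(5, 6): arr[5]=10 > arr[6]=5

Total inversions: 19

The array has 19 inversion(s): (0,1), (0,2), (0,4), (0,5), (0,6), (0,7), (1,2), (1,4), (1,5), (1,6), (1,7), (2,6), (3,4), (3,5), (3,6), (3,7), (4,5), (4,6), (5,6). Each pair (i,j) satisfies i < j and arr[i] > arr[j].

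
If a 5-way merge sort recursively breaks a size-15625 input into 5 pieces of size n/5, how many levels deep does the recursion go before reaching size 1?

For divide and conquer with division factor 5:

Problem sizes at each level:
Level 0: 15625
Level 1: 3125
Level 2: 625
Level 3: 125
Level 4: 25
Level 5: 5
Level 6: 1

The root is level 0 and the size-1 base case is level 6 (the tree spans levels 0 through 6, i.e. 7 levels counting the root), so the depth is the number of divisions: log_5(15625) = 6

The recursion tree depth is log_5(15625) = 6. At each level, the problem size is divided by 5, so it takes 6 divisions to reduce to a base case of size 1. The algorithm makes 5 recursive calls at each level.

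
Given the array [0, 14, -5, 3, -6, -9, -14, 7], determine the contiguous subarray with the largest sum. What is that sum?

Using Kadane's algorithm on [0, 14, -5, 3, -6, -9, -14, 7]:

Scanning through the array:
Position 1 (value 14): max_ending_here = 14, max_so_far = 14
Position 2 (value -5): max_ending_here = 9, max_so_far = 14
Position 3 (value 3): max_ending_here = 12, max_so_far = 14
Position 4 (value -6): max_ending_here = 6, max_so_far = 14
Position 5 (value -9): max_ending_here = -3, max_so_far = 14
Position 6 (value -14): max_ending_here = -14, max_so_far = 14
Position 7 (value 7): max_ending_here = 7, max_so_far = 14

Maximum subarray: [0, 14]
Maximum sum: 14

The maximum subarray is [0, 14] with sum 14. This subarray runs from index 0 to index 1.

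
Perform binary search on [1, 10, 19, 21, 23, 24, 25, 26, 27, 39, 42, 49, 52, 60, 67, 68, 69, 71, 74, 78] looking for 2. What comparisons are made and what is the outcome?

Binary search for 2 in [1, 10, 19, 21, 23, 24, 25, 26, 27, 39, 42, 49, 52, 60, 67, 68, 69, 71, 74, 78]:

lo=0, hi=19, mid=9, arr[mid]=39 -> 39 > 2, search left half
lo=0, hi=8, mid=4, arr[mid]=23 -> 23 > 2, search left half
lo=0, hi=3, mid=1, arr[mid]=10 -> 10 > 2, search left half
lo=0, hi=0, mid=0, arr[mid]=1 -> 1 < 2, search right half
lo=1 > hi=0, target 2 not found

Binary search determines that 2 is not in the array after 4 comparisons. The search space was exhausted without finding the target.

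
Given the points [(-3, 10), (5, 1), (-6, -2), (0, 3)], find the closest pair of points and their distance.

Computing all pairwise distances among 4 points:

d((-3, 10), (5, 1)) = 12.0416
d((-3, 10), (-6, -2)) = 12.3693
d((-3, 10), (0, 3)) = 7.6158
d((5, 1), (-6, -2)) = 11.4018
d((5, 1), (0, 3)) = 5.3852 <-- minimum
d((-6, -2), (0, 3)) = 7.8102

Closest pair: (5, 1) and (0, 3) with distance 5.3852

The closest pair is (5, 1) and (0, 3) with Euclidean distance 5.3852. For 4 points, brute-force pairwise comparison is shown above. For large n, the divide-and-conquer algorithm (sort by x, recurse on halves, check the dividing strip) achieves O(n log n).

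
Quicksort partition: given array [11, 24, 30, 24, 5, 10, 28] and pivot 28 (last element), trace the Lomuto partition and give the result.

Lomuto partition with pivot = 28:

Initial array: [11, 24, 30, 24, 5, 10, 28]

arr[0]=11 <= 28: swap with position 0, array becomes [11, 24, 30, 24, 5, 10, 28]
arr[1]=24 <= 28: swap with position 1, array becomes [11, 24, 30, 24, 5, 10, 28]
arr[2]=30 > 28: no swap
arr[3]=24 <= 28: swap with position 2, array becomes [11, 24, 24, 30, 5, 10, 28]
arr[4]=5 <= 28: swap with position 3, array becomes [11, 24, 24, 5, 30, 10, 28]
arr[5]=10 <= 28: swap with position 4, array becomes [11, 24, 24, 5, 10, 30, 28]

Place pivot at position 5: [11, 24, 24, 5, 10, 28, 30]
Pivot position: 5

After partitioning with pivot 28, the array becomes [11, 24, 24, 5, 10, 28, 30]. The pivot is placed at index 5. All elements to the left of the pivot are <= 28, and all elements to the right are > 28.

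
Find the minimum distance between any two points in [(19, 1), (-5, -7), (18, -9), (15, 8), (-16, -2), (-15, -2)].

Computing all pairwise distances among 6 points:

d((19, 1), (-5, -7)) = 25.2982
d((19, 1), (18, -9)) = 10.0499
d((19, 1), (15, 8)) = 8.0623
d((19, 1), (-16, -2)) = 35.1283
d((19, 1), (-15, -2)) = 34.1321
d((-5, -7), (18, -9)) = 23.0868
d((-5, -7), (15, 8)) = 25.0
d((-5, -7), (-16, -2)) = 12.083
d((-5, -7), (-15, -2)) = 11.1803
d((18, -9), (15, 8)) = 17.2627
d((18, -9), (-16, -2)) = 34.7131
d((18, -9), (-15, -2)) = 33.7343
d((15, 8), (-16, -2)) = 32.573
d((15, 8), (-15, -2)) = 31.6228
d((-16, -2), (-15, -2)) = 1.0 <-- minimum

Closest pair: (-16, -2) and (-15, -2) with distance 1.0

The closest pair is (-16, -2) and (-15, -2) with Euclidean distance 1.0. For 6 points, brute-force pairwise comparison is shown above. For large n, the divide-and-conquer algorithm (sort by x, recurse on halves, check the dividing strip) achieves O(n log n).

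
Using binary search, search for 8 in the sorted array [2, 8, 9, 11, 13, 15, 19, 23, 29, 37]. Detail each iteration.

Binary search for 8 in [2, 8, 9, 11, 13, 15, 19, 23, 29, 37]:

lo=0, hi=9, mid=4, arr[mid]=13 -> 13 > 8, search left half
lo=0, hi=3, mid=1, arr[mid]=8 -> Found target at index 1!

Binary search finds 8 at index 1 after 2 comparisons. The search repeatedly halves the search space by comparing with the middle element.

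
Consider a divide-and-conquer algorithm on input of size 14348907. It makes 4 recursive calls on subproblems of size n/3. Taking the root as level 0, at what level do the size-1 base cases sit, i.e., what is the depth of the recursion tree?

For divide and conquer with division factor 3:

Problem sizes at each level:
Level 0: 14348907
Level 1: 4782969
Level 2: 1594323
Level 3: 531441
Level 4: 177147
Level 5: 59049
Level 6: 19683
Level 7: 6561
Level 8: 2187
Level 9: 729
Level 10: 243
Level 11: 81
Level 12: 27
Level 13: 9
Level 14: 3
Level 15: 1

The root is level 0 and the size-1 base case is level 15 (the tree spans levels 0 through 15, i.e. 16 levels counting the root), so the depth is the number of divisions: log_3(14348907) = 15

The recursion tree depth is log_3(14348907) = 15. At each level, the problem size is divided by 3, so it takes 15 divisions to reduce to a base case of size 1. The algorithm makes 4 recursive calls at each level.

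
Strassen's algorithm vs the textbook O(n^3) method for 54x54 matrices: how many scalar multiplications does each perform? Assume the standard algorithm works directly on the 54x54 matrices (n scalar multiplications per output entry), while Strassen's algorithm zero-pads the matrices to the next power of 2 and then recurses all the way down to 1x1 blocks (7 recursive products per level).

Matrix multiplication for 54x54 matrices:

Strassen's algorithm requires power-of-2 dimensions. Pad 54x54 to 64x64 (next power of 2).

Standard algorithm: 54^3 = 157464 multiplications
Strassen's algorithm: 7^(log2(64)) = 7^6 = 117649 multiplications
Savings: 157464 - 117649 = 39815 multiplications

Standard: 157464 multiplications (54^3). Strassen: 117649 multiplications (7^6, after padding to 64x64). Strassen reduces 8 recursive multiplications to 7 at each level.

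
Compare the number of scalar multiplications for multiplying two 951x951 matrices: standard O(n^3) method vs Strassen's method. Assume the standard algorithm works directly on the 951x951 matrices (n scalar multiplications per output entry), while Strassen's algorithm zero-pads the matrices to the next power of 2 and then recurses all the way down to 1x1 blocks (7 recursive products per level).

Matrix multiplication for 951x951 matrices:

Strassen's algorithm requires power-of-2 dimensions. Pad 951x951 to 1024x1024 (next power of 2).

Standard algorithm: 951^3 = 860085351 multiplications
Strassen's algorithm: 7^(log2(1024)) = 7^10 = 282475249 multiplications
Savings: 860085351 - 282475249 = 577610102 multiplications

Standard: 860085351 multiplications (951^3). Strassen: 282475249 multiplications (7^10, after padding to 1024x1024). Strassen reduces 8 recursive multiplications to 7 at each level.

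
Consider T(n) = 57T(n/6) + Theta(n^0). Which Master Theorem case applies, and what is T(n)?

Master Theorem for T(n) = 57T(n/6) + O(n^0):

a = 57, b = 6, c = 0
log_b(a) = log_6(57) = 2.2565

Case 1: c = 0 < log_6(57) = 2.2565
T(n) = O(n^(log_6 57))

For T(n) = 57T(n/6) + O(n^0): log_6(57) = 2.2565. This is Case 1 of the Master Theorem (c < log_b(a), work dominated by leaves), giving O(n^(log_6 57)).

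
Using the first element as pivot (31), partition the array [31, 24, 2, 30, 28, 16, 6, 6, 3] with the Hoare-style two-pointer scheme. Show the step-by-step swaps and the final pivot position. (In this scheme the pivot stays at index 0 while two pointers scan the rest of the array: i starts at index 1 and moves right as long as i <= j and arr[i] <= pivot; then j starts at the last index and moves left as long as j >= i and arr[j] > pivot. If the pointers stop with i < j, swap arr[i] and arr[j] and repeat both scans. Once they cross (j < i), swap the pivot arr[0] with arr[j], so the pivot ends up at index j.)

Hoare-style two-pointer partition with pivot = 31:

Initial array: [31, 24, 2, 30, 28, 16, 6, 6, 3]

Pointers start at i = 1, j = 8.
i ends at 9, j ends at 8: the pointers have crossed (j < i), so scanning stops.

Swap pivot arr[0] with arr[8] to place pivot at position 8: [3, 24, 2, 30, 28, 16, 6, 6, 31]
Pivot position: 8

After partitioning with pivot 31, the array becomes [3, 24, 2, 30, 28, 16, 6, 6, 31]. The pivot is placed at index 8. All elements to the left of the pivot are <= 31, and all elements to the right are > 31.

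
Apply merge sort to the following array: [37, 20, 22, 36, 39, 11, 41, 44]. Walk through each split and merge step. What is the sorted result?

Merge sort trace:

Split: [37, 20, 22, 36, 39, 11, 41, 44] -> [37, 20, 22, 36] and [39, 11, 41, 44]
  Split: [37, 20, 22, 36] -> [37, 20] and [22, 36]
    Split: [37, 20] -> [37] and [20]
    Merge: [37] + [20] -> [20, 37]
    Split: [22, 36] -> [22] and [36]
    Merge: [22] + [36] -> [22, 36]
  Merge: [20, 37] + [22, 36] -> [20, 22, 36, 37]
  Split: [39, 11, 41, 44] -> [39, 11] and [41, 44]
    Split: [39, 11] -> [39] and [11]
    Merge: [39] + [11] -> [11, 39]
    Split: [41, 44] -> [41] and [44]
    Merge: [41] + [44] -> [41, 44]
  Merge: [11, 39] + [41, 44] -> [11, 39, 41, 44]
Merge: [20, 22, 36, 37] + [11, 39, 41, 44] -> [11, 20, 22, 36, 37, 39, 41, 44]

Final sorted array: [11, 20, 22, 36, 37, 39, 41, 44]

The merge sort proceeds by recursively splitting the array and merging sorted halves.
After all merges, the sorted array is [11, 20, 22, 36, 37, 39, 41, 44].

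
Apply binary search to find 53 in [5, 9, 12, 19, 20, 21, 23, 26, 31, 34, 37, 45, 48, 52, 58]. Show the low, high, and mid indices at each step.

Binary search for 53 in [5, 9, 12, 19, 20, 21, 23, 26, 31, 34, 37, 45, 48, 52, 58]:

lo=0, hi=14, mid=7, arr[mid]=26 -> 26 < 53, search right half
lo=8, hi=14, mid=11, arr[mid]=45 -> 45 < 53, search right half
lo=12, hi=14, mid=13, arr[mid]=52 -> 52 < 53, search right half
lo=14, hi=14, mid=14, arr[mid]=58 -> 58 > 53, search left half
lo=14 > hi=13, target 53 not found

Binary search determines that 53 is not in the array after 4 comparisons. The search space was exhausted without finding the target.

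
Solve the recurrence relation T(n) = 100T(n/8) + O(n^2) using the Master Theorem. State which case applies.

Master Theorem for T(n) = 100T(n/8) + O(n^2):

a = 100, b = 8, c = 2
log_b(a) = log_8(100) = 2.2146

Case 1: c = 2 < log_8(100) = 2.2146
T(n) = O(n^(log_8 100))

For T(n) = 100T(n/8) + O(n^2): log_8(100) = 2.2146. This is Case 1 of the Master Theorem (c < log_b(a), work dominated by leaves), giving O(n^(log_8 100)).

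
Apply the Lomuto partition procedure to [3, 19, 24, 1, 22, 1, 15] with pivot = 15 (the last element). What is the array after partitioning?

Lomuto partition with pivot = 15:

Initial array: [3, 19, 24, 1, 22, 1, 15]

arr[0]=3 <= 15: swap with position 0, array becomes [3, 19, 24, 1, 22, 1, 15]
arr[1]=19 > 15: no swap
arr[2]=24 > 15: no swap
arr[3]=1 <= 15: swap with position 1, array becomes [3, 1, 24, 19, 22, 1, 15]
arr[4]=22 > 15: no swap
arr[5]=1 <= 15: swap with position 2, array becomes [3, 1, 1, 19, 22, 24, 15]

Place pivot at position 3: [3, 1, 1, 15, 22, 24, 19]
Pivot position: 3

After partitioning with pivot 15, the array becomes [3, 1, 1, 15, 22, 24, 19]. The pivot is placed at index 3. All elements to the left of the pivot are <= 15, and all elements to the right are > 15.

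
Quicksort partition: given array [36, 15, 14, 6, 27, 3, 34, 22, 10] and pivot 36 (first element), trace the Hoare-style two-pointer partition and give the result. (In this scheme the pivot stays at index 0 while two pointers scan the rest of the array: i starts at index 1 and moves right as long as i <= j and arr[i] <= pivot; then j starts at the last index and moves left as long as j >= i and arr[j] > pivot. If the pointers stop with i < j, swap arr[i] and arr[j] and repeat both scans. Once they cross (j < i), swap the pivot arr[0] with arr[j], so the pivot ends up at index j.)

Hoare-style two-pointer partition with pivot = 36:

Initial array: [36, 15, 14, 6, 27, 3, 34, 22, 10]

Pointers start at i = 1, j = 8.
i ends at 9, j ends at 8: the pointers have crossed (j < i), so scanning stops.

Swap pivot arr[0] with arr[8] to place pivot at position 8: [10, 15, 14, 6, 27, 3, 34, 22, 36]
Pivot position: 8

After partitioning with pivot 36, the array becomes [10, 15, 14, 6, 27, 3, 34, 22, 36]. The pivot is placed at index 8. All elements to the left of the pivot are <= 36, and all elements to the right are > 36.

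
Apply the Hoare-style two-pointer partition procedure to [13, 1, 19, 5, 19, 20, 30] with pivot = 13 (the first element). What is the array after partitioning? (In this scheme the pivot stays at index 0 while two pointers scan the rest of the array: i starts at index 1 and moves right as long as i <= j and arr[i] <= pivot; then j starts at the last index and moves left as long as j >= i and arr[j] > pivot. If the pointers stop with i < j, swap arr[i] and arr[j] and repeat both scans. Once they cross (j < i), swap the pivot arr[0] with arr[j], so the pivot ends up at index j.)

Hoare-style two-pointer partition with pivot = 13:

Initial array: [13, 1, 19, 5, 19, 20, 30]

Pointers start at i = 1, j = 6.
i stops at index 2 (arr[2]=19 > 13), j stops at index 3 (arr[3]=5 <= 13): swap arr[2] and arr[3], array becomes [13, 1, 5, 19, 19, 20, 30]
i ends at 3, j ends at 2: the pointers have crossed (j < i), so scanning stops.

Swap pivot arr[0] with arr[2] to place pivot at position 2: [5, 1, 13, 19, 19, 20, 30]
Pivot position: 2

After partitioning with pivot 13, the array becomes [5, 1, 13, 19, 19, 20, 30]. The pivot is placed at index 2. All elements to the left of the pivot are <= 13, and all elements to the right are > 13.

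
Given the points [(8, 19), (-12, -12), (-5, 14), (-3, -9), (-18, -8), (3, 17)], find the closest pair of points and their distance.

Computing all pairwise distances among 6 points:

d((8, 19), (-12, -12)) = 36.8917
d((8, 19), (-5, 14)) = 13.9284
d((8, 19), (-3, -9)) = 30.0832
d((8, 19), (-18, -8)) = 37.4833
d((8, 19), (3, 17)) = 5.3852 <-- minimum
d((-12, -12), (-5, 14)) = 26.9258
d((-12, -12), (-3, -9)) = 9.4868
d((-12, -12), (-18, -8)) = 7.2111
d((-12, -12), (3, 17)) = 32.6497
d((-5, 14), (-3, -9)) = 23.0868
d((-5, 14), (-18, -8)) = 25.5539
d((-5, 14), (3, 17)) = 8.544
d((-3, -9), (-18, -8)) = 15.0333
d((-3, -9), (3, 17)) = 26.6833
d((-18, -8), (3, 17)) = 32.6497

Closest pair: (8, 19) and (3, 17) with distance 5.3852

The closest pair is (8, 19) and (3, 17) with Euclidean distance 5.3852. For 6 points, brute-force pairwise comparison is shown above. For large n, the divide-and-conquer algorithm (sort by x, recurse on halves, check the dividing strip) achieves O(n log n).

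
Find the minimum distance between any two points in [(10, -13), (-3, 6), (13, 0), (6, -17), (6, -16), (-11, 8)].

Computing all pairwise distances among 6 points:

d((10, -13), (-3, 6)) = 23.0217
d((10, -13), (13, 0)) = 13.3417
d((10, -13), (6, -17)) = 5.6569
d((10, -13), (6, -16)) = 5.0
d((10, -13), (-11, 8)) = 29.6985
d((-3, 6), (13, 0)) = 17.088
d((-3, 6), (6, -17)) = 24.6982
d((-3, 6), (6, -16)) = 23.7697
d((-3, 6), (-11, 8)) = 8.2462
d((13, 0), (6, -17)) = 18.3848
d((13, 0), (6, -16)) = 17.4642
d((13, 0), (-11, 8)) = 25.2982
d((6, -17), (6, -16)) = 1.0 <-- minimum
d((6, -17), (-11, 8)) = 30.2324
d((6, -16), (-11, 8)) = 29.4109

Closest pair: (6, -17) and (6, -16) with distance 1.0

The closest pair is (6, -17) and (6, -16) with Euclidean distance 1.0. For 6 points, brute-force pairwise comparison is shown above. For large n, the divide-and-conquer algorithm (sort by x, recurse on halves, check the dividing strip) achieves O(n log n).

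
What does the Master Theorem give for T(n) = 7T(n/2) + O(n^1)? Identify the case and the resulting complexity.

Master Theorem for T(n) = 7T(n/2) + O(n^1):

a = 7, b = 2, c = 1
log_b(a) = log_2(7) = 2.8074

Case 1: c = 1 < log_2(7) = 2.8074
T(n) = O(n^(log_2 7))

For T(n) = 7T(n/2) + O(n^1): log_2(7) = 2.8074. This is Case 1 of the Master Theorem (c < log_b(a), work dominated by leaves), giving O(n^(log_2 7)).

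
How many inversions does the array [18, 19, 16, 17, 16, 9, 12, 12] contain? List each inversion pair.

Finding inversions in [18, 19, 16, 17, 16, 9, 12, 12]:

(0, 2): arr[0]=18 > arr[2]=16
(0, 3): arr[0]=18 > arr[3]=17
(0, 4): arr[0]=18 > arr[4]=16
(0, 5): arr[0]=18 > arr[5]=9
(0, 6): arr[0]=18 > arr[6]=12
(0, 7): arr[0]=18 > arr[7]=12
(1, 2): arr[1]=19 > arr[2]=16
(1, 3): arr[1]=19 > arr[3]=17
(1, 4): arr[1]=19 > arr[4]=16
(1, 5): arr[1]=19 > arr[5]=9
(1, 6): arr[1]=19 > arr[6]=12
(1, 7): arr[1]=19 > arr[7]=12
(2, 5): arr[2]=16 > arr[5]=9
(2, 6): arr[2]=16 > arr[6]=12
(2, 7): arr[2]=16 > arr[7]=12
(3, 4): arr[3]=17 > arr[4]=16
(3, 5): arr[3]=17 > arr[5]=9
(3, 6): arr[3]=17 > arr[6]=12
(3, 7): arr[3]=17 > arr[7]=12
(4, 5): arr[4]=16 > arr[5]=9
(4, 6): arr[4]=16 > arr[6]=12
(4, 7): arr[4]=16 > arr[7]=12

Total inversions: 22

The array has 22 inversion(s): (0,2), (0,3), (0,4), (0,5), (0,6), (0,7), (1,2), (1,3), (1,4), (1,5), (1,6), (1,7), (2,5), (2,6), (2,7), (3,4), (3,5), (3,6), (3,7), (4,5), (4,6), (4,7). Each pair (i,j) satisfies i < j and arr[i] > arr[j].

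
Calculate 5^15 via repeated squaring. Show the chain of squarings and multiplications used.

Computing 5^15 by squaring (build up from 5^1; each line after the first costs one multiplication):

5^1 = 5
5^2 = (5^1)^2 = 5^2 = 25
5^3 = 5 * 5^2 = 5 * 25 = 125
5^6 = (5^3)^2 = 125^2 = 15625
5^7 = 5 * 5^6 = 5 * 15625 = 78125
5^14 = (5^7)^2 = 78125^2 = 6103515625
5^15 = 5 * 5^14 = 5 * 6103515625 = 30517578125

Result: 30517578125
Multiplications needed: 6 (6 lines after 5^1)

5^15 = 30517578125. Using exponentiation by squaring, this requires 6 multiplications. The key idea: if the exponent is even, square the half-power; if odd, multiply by the base once.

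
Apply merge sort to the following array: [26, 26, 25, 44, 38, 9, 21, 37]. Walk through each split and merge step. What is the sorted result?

Merge sort trace:

Split: [26, 26, 25, 44, 38, 9, 21, 37] -> [26, 26, 25, 44] and [38, 9, 21, 37]
  Split: [26, 26, 25, 44] -> [26, 26] and [25, 44]
    Split: [26, 26] -> [26] and [26]
    Merge: [26] + [26] -> [26, 26]
    Split: [25, 44] -> [25] and [44]
    Merge: [25] + [44] -> [25, 44]
  Merge: [26, 26] + [25, 44] -> [25, 26, 26, 44]
  Split: [38, 9, 21, 37] -> [38, 9] and [21, 37]
    Split: [38, 9] -> [38] and [9]
    Merge: [38] + [9] -> [9, 38]
    Split: [21, 37] -> [21] and [37]
    Merge: [21] + [37] -> [21, 37]
  Merge: [9, 38] + [21, 37] -> [9, 21, 37, 38]
Merge: [25, 26, 26, 44] + [9, 21, 37, 38] -> [9, 21, 25, 26, 26, 37, 38, 44]

Final sorted array: [9, 21, 25, 26, 26, 37, 38, 44]

The merge sort proceeds by recursively splitting the array and merging sorted halves.
After all merges, the sorted array is [9, 21, 25, 26, 26, 37, 38, 44].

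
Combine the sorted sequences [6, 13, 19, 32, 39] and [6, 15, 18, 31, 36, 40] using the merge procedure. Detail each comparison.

Merging process:

Compare 6 vs 6: take 6 from left. Merged: [6]
Compare 13 vs 6: take 6 from right. Merged: [6, 6]
Compare 13 vs 15: take 13 from left. Merged: [6, 6, 13]
Compare 19 vs 15: take 15 from right. Merged: [6, 6, 13, 15]
Compare 19 vs 18: take 18 from right. Merged: [6, 6, 13, 15, 18]
Compare 19 vs 31: take 19 from left. Merged: [6, 6, 13, 15, 18, 19]
Compare 32 vs 31: take 31 from right. Merged: [6, 6, 13, 15, 18, 19, 31]
Compare 32 vs 36: take 32 from left. Merged: [6, 6, 13, 15, 18, 19, 31, 32]
Compare 39 vs 36: take 36 from right. Merged: [6, 6, 13, 15, 18, 19, 31, 32, 36]
Compare 39 vs 40: take 39 from left. Merged: [6, 6, 13, 15, 18, 19, 31, 32, 36, 39]
Append remaining from right: [40]. Merged: [6, 6, 13, 15, 18, 19, 31, 32, 36, 39, 40]

Final merged array: [6, 6, 13, 15, 18, 19, 31, 32, 36, 39, 40]
Total comparisons: 10

The merged array is [6, 6, 13, 15, 18, 19, 31, 32, 36, 39, 40], requiring 10 comparisons. The merge step runs in O(n) time where n is the total number of elements.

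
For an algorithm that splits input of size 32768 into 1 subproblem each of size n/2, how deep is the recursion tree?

For divide and conquer with division factor 2:

Problem sizes at each level:
Level 0: 32768
Level 1: 16384
Level 2: 8192
Level 3: 4096
Level 4: 2048
Level 5: 1024
Level 6: 512
Level 7: 256
Level 8: 128
Level 9: 64
Level 10: 32
Level 11: 16
Level 12: 8
Level 13: 4
Level 14: 2
Level 15: 1

The root is level 0 and the size-1 base case is level 15 (the tree spans levels 0 through 15, i.e. 16 levels counting the root), so the depth is the number of divisions: log_2(32768) = 15

The recursion tree depth is log_2(32768) = 15. At each level, the problem size is divided by 2, so it takes 15 divisions to reduce to a base case of size 1. The algorithm makes 1 recursive call at each level.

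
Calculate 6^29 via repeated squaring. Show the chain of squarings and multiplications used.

Computing 6^29 by squaring (build up from 6^1; each line after the first costs one multiplication):

6^1 = 6
6^2 = (6^1)^2 = 6^2 = 36
6^3 = 6 * 6^2 = 6 * 36 = 216
6^6 = (6^3)^2 = 216^2 = 46656
6^7 = 6 * 6^6 = 6 * 46656 = 279936
6^14 = (6^7)^2 = 279936^2 = 78364164096
6^28 = (6^14)^2 = 78364164096^2 = 6140942214464815497216
6^29 = 6 * 6^28 = 6 * 6140942214464815497216 = 36845653286788892983296

Result: 36845653286788892983296
Multiplications needed: 7 (7 lines after 6^1)

6^29 = 36845653286788892983296. Using exponentiation by squaring, this requires 7 multiplications. The key idea: if the exponent is even, square the half-power; if odd, multiply by the base once.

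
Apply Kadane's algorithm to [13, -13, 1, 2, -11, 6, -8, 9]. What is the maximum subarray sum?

Using Kadane's algorithm on [13, -13, 1, 2, -11, 6, -8, 9]:

Scanning through the array:
Position 1 (value -13): max_ending_here = 0, max_so_far = 13
Position 2 (value 1): max_ending_here = 1, max_so_far = 13
Position 3 (value 2): max_ending_here = 3, max_so_far = 13
Position 4 (value -11): max_ending_here = -8, max_so_far = 13
Position 5 (value 6): max_ending_here = 6, max_so_far = 13
Position 6 (value -8): max_ending_here = -2, max_so_far = 13
Position 7 (value 9): max_ending_here = 9, max_so_far = 13

Maximum subarray: [13]
Maximum sum: 13

The maximum subarray is [13] with sum 13. This subarray runs from index 0 to index 0.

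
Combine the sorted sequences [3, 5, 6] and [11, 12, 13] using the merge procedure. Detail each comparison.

Merging process:

Compare 3 vs 11: take 3 from left. Merged: [3]
Compare 5 vs 11: take 5 from left. Merged: [3, 5]
Compare 6 vs 11: take 6 from left. Merged: [3, 5, 6]
Append remaining from right: [11, 12, 13]. Merged: [3, 5, 6, 11, 12, 13]

Final merged array: [3, 5, 6, 11, 12, 13]
Total comparisons: 3

The merged array is [3, 5, 6, 11, 12, 13], requiring 3 comparisons. The merge step runs in O(n) time where n is the total number of elements.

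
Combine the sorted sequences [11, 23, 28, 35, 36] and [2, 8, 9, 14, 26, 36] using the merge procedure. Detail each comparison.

Merging process:

Compare 11 vs 2: take 2 from right. Merged: [2]
Compare 11 vs 8: take 8 from right. Merged: [2, 8]
Compare 11 vs 9: take 9 from right. Merged: [2, 8, 9]
Compare 11 vs 14: take 11 from left. Merged: [2, 8, 9, 11]
Compare 23 vs 14: take 14 from right. Merged: [2, 8, 9, 11, 14]
Compare 23 vs 26: take 23 from left. Merged: [2, 8, 9, 11, 14, 23]
Compare 28 vs 26: take 26 from right. Merged: [2, 8, 9, 11, 14, 23, 26]
Compare 28 vs 36: take 28 from left. Merged: [2, 8, 9, 11, 14, 23, 26, 28]
Compare 35 vs 36: take 35 from left. Merged: [2, 8, 9, 11, 14, 23, 26, 28, 35]
Compare 36 vs 36: take 36 from left. Merged: [2, 8, 9, 11, 14, 23, 26, 28, 35, 36]
Append remaining from right: [36]. Merged: [2, 8, 9, 11, 14, 23, 26, 28, 35, 36, 36]

Final merged array: [2, 8, 9, 11, 14, 23, 26, 28, 35, 36, 36]
Total comparisons: 10

The merged array is [2, 8, 9, 11, 14, 23, 26, 28, 35, 36, 36], requiring 10 comparisons. The merge step runs in O(n) time where n is the total number of elements.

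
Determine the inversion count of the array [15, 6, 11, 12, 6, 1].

Finding inversions in [15, 6, 11, 12, 6, 1]:

(0, 1): arr[0]=15 > arr[1]=6
(0, 2): arr[0]=15 > arr[2]=11
(0, 3): arr[0]=15 > arr[3]=12
(0, 4): arr[0]=15 > arr[4]=6
(0, 5): arr[0]=15 > arr[5]=1
(1, 5): arr[1]=6 > arr[5]=1
(2, 4): arr[2]=11 > arr[4]=6
(2, 5): arr[2]=11 > arr[5]=1
(3, 4): arr[3]=12 > arr[4]=6
(3, 5): arr[3]=12 > arr[5]=1
(4, 5): arr[4]=6 > arr[5]=1

Total inversions: 11

The array has 11 inversion(s): (0,1), (0,2), (0,3), (0,4), (0,5), (1,5), (2,4), (2,5), (3,4), (3,5), (4,5). Each pair (i,j) satisfies i < j and arr[i] > arr[j].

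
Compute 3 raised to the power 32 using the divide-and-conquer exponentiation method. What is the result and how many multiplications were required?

Computing 3^32 by squaring (build up from 3^1; each line after the first costs one multiplication):

3^1 = 3
3^2 = (3^1)^2 = 3^2 = 9
3^4 = (3^2)^2 = 9^2 = 81
3^8 = (3^4)^2 = 81^2 = 6561
3^16 = (3^8)^2 = 6561^2 = 43046721
3^32 = (3^16)^2 = 43046721^2 = 1853020188851841

Result: 1853020188851841
Multiplications needed: 5 (5 lines after 3^1)

3^32 = 1853020188851841. Using exponentiation by squaring, this requires 5 multiplications. The key idea: if the exponent is even, square the half-power; if odd, multiply by the base once.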